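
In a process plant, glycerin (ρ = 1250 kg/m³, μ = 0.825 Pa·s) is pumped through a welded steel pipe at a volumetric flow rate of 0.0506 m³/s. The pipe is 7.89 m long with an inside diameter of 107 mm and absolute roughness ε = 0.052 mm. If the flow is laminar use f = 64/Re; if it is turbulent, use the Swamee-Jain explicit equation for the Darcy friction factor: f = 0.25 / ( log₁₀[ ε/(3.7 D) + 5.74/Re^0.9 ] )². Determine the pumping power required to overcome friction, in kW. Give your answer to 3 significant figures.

Cross-sectional area A = πD²/4 = π(0.107)²/4 = 0.008992 m²; mean velocity V = Q/A = 0.0506/0.008992 = 5.627 m/s.
Reynolds number Re = ρVD/μ = 1250 · 5.627 · 0.107 / 0.825 = 912.3.
Re < 2300 → laminar flow, so f = 64/Re = 64/912.3 = 0.07015 (the turbulent correlation is not needed).
Darcy-Weisbach: ΔP = f(L/D)(ρV²/2) = 0.07015·(7.89/0.107)·(1250·5.627²/2) = 0.07015·73.74·1.979e+04 = 1.024e+05 Pa.
Pumping power P = QΔP = 0.0506·1.024e+05 = 5180 W = 5.18 kW.

P ≈ 5.18 kW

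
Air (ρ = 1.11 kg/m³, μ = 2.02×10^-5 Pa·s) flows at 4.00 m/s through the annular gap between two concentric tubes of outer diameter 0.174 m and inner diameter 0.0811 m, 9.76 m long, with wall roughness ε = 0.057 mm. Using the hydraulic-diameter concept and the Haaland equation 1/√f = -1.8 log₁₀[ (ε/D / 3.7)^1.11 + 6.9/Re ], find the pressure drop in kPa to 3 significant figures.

Hydraulic diameter D_h = 4A/P = D_o - D_i = 0.174 - 0.0811 = 0.0929 m.
Re = ρVD_h/μ = 1.11·4·0.0929/2.02e-05 = 2.042e+04.
ε/D_h = 5.7e-05/0.0929 = 0.000614; Haaland gives 1/√f = -1.8 log₁₀[6.37e-05+0.000338] = 6.113, so f = 0.02676.
ΔP = f(L/D_h)(ρV²/2) = 0.02676·9.76/0.0929·8.88 = 24.96 Pa.
ΔP = 0.0250 kPa.

ΔP ≈ 0.0250 kPa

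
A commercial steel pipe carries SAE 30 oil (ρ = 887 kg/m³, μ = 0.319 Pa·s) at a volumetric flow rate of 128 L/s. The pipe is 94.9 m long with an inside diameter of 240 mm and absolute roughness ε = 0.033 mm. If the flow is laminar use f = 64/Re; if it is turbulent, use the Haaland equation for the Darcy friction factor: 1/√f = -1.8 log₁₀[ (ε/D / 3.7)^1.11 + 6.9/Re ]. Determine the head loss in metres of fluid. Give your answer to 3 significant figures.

Q = 128 L/s = 128/1000 = 0.128 m³/s.
Cross-sectional area A = πD²/4 = π(0.24)²/4 = 0.04524 m²; mean velocity V = Q/A = 0.128/0.04524 = 2.829 m/s.
Reynolds number Re = ρVD/μ = 887 · 2.829 · 0.24 / 0.319 = 1888.
Re < 2300 → laminar flow, so f = 64/Re = 64/1888 = 0.0339 (the turbulent correlation is not needed).
Darcy-Weisbach: ΔP = f(L/D)(ρV²/2) = 0.0339·(94.9/0.24)·(887·2.829²/2) = 0.0339·395.4·3550 = 4.759e+04 Pa.
Head loss h_f = ΔP/(ρg) = 4.759e+04/(887·9.81) = 5.47 m.

h_f ≈ 5.47 m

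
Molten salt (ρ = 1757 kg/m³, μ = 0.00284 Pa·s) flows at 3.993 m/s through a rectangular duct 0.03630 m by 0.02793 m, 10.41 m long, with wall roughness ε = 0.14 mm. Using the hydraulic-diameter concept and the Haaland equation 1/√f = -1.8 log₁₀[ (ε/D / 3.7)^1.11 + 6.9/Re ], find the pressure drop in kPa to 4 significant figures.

Hydraulic diameter D_h = 4A/P = 4·(0.0363·0.02793)/(2·(0.0363+0.02793)) = 0.004055/0.1285 = 0.03157 m.
Re = ρVD_h/μ = 1757·3.993·0.03157/0.00284 = 7.799e+04.
ε/D_h = 0.00014/0.03157 = 0.00443; Haaland gives 1/√f = -1.8 log₁₀[0.000572+8.85e-05] = 5.724, so f = 0.03052.
ΔP = f(L/D_h)(ρV²/2) = 0.03052·10.41/0.03157·1.401e+04 = 1.409e+05 Pa.
ΔP = 140.9 kPa.

ΔP ≈ 140.9 kPa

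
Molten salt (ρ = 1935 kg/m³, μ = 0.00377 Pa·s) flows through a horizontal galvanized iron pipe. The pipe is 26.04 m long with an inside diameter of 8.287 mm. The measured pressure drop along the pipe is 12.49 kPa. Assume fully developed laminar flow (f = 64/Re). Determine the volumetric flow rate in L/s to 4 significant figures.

Q ≈ 0.01473 L/s

For laminar flow, f = 64/Re with Re = ρVD/μ, so Darcy-Weisbach reduces to ΔP = 32μLV/D². Solving for V: V = ΔP·D²/(32μL) = 1.249e+04·(0.008287)²/(32·0.00377·26.04) = 0.273 m/s.
Check: Re = ρVD/μ = 1935·0.273·0.008287/0.00377 = 1161 < 2300, so the laminar assumption holds.
Q = V·A = 0.273·(π/4·0.008287²) = 1.473e-05 m³/s = 0.01473 L/s.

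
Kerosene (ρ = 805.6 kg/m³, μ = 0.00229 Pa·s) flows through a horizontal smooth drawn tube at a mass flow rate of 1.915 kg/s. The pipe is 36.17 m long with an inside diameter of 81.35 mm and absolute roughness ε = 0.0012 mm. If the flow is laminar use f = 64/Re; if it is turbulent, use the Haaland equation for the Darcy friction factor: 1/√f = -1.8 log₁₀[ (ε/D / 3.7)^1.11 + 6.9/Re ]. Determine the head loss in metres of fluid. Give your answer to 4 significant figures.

A = πD²/4 = π(0.08135)²/4 = 0.005198 m²; mean velocity V = ṁ/(ρA) = 1.915/(805.6 · 0.005198) = 0.4573 m/s.
Reynolds number Re = ρVD/μ = 805.6 · 0.4573 · 0.08135 / 0.00229 = 1.309e+04.
Re > 4000 → turbulent. Relative roughness ε/D = 1.2e-06/0.08135 = 1.48e-05. Haaland: 1/√f = -1.8 log₁₀[(1.48e-05/3.7)^1.11 + 6.9/1.309e+04] = -1.8 log₁₀[1.02e-06 + 0.000527] = 5.899, so f = 0.02874.
Darcy-Weisbach: ΔP = f(L/D)(ρV²/2) = 0.02874·(36.17/0.08135)·(805.6·0.4573²/2) = 0.02874·444.6·84.25 = 1077 Pa.
Head loss h_f = ΔP/(ρg) = 1077/(805.6·9.81) = 0.1362 m.

h_f ≈ 0.1362 m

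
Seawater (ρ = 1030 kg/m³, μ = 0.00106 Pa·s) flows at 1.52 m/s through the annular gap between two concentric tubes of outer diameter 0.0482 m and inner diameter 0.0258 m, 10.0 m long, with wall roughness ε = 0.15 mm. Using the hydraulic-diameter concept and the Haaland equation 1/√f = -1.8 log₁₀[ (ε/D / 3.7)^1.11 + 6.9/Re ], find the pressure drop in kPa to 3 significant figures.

ΔP ≈ 18.8 kPa

Hydraulic diameter D_h = 4A/P = D_o - D_i = 0.0482 - 0.0258 = 0.0224 m.
Re = ρVD_h/μ = 1030·1.52·0.0224/0.00106 = 3.308e+04.
ε/D_h = 0.00015/0.0224 = 0.0067; Haaland gives 1/√f = -1.8 log₁₀[0.000904+0.000209] = 5.317, so f = 0.03537.
ΔP = f(L/D_h)(ρV²/2) = 0.03537·10/0.0224·1190 = 1.879e+04 Pa.
ΔP = 18.8 kPa.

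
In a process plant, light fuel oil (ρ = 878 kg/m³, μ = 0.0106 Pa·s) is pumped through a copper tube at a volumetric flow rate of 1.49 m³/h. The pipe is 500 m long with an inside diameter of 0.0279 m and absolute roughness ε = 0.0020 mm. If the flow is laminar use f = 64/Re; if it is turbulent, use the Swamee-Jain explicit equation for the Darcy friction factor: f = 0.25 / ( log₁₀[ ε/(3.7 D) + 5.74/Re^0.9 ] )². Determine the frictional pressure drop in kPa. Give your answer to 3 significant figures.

Q = 1.49 m³/h = 1.49/3600 = 0.0004139 m³/s.
Cross-sectional area A = πD²/4 = π(0.0279)²/4 = 0.0006114 m²; mean velocity V = Q/A = 0.0004139/0.0006114 = 0.677 m/s.
Reynolds number Re = ρVD/μ = 878 · 0.677 · 0.0279 / 0.0106 = 1565.
Re < 2300 → laminar flow, so f = 64/Re = 64/1565 = 0.04091 (the turbulent correlation is not needed).
Darcy-Weisbach: ΔP = f(L/D)(ρV²/2) = 0.04091·(500/0.0279)·(878·0.677²/2) = 0.04091·1.792e+04·201.2 = 1.475e+05 Pa.
ΔP = 1.475e+05 Pa = 148 kPa.

ΔP ≈ 148 kPa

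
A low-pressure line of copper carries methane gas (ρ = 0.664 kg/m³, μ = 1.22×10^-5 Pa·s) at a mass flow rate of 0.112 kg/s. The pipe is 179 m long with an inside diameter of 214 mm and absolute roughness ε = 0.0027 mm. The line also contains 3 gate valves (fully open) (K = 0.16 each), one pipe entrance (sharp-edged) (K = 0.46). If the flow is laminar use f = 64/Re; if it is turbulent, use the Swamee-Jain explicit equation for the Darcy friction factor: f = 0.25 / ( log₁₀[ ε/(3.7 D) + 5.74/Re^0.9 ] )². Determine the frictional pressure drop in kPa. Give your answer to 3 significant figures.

ΔP ≈ 0.132 kPa

A = πD²/4 = π(0.214)²/4 = 0.03597 m²; mean velocity V = ṁ/(ρA) = 0.112/(0.664 · 0.03597) = 4.69 m/s.
Reynolds number Re = ρVD/μ = 0.664 · 4.69 · 0.214 / 1.22e-05 = 5.462e+04.
Re > 4000 → turbulent. Relative roughness ε/D = 2.7e-06/0.214 = 1.26e-05. Swamee-Jain: f = 0.25/(log₁₀[1.26e-05/3.7 + 5.74/5.462e+04^0.9])² = 0.25/(log₁₀[3.41e-06 + 0.000313])² = 0.25/(-3.5)² = 0.02041.
Total minor-loss coefficient ΣK = 3·0.16 + 1·0.46 = 0.94.
ΔP = [f·L/D + ΣK]·(ρV²/2) = [0.02041·179/0.214 + 0.94]·(0.664·4.69²/2) = [17.07 + 0.94]·7.301 = 131.5 Pa.
ΔP = 131.5 Pa = 0.132 kPa.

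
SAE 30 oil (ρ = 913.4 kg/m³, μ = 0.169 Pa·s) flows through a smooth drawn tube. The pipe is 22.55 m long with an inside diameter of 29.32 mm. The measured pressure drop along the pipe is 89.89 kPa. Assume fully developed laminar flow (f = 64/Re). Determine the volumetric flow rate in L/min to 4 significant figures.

Q ≈ 25.67 L/min

For laminar flow, f = 64/Re with Re = ρVD/μ, so Darcy-Weisbach reduces to ΔP = 32μLV/D². Solving for V: V = ΔP·D²/(32μL) = 8.989e+04·(0.02932)²/(32·0.169·22.55) = 0.6337 m/s.
Check: Re = ρVD/μ = 913.4·0.6337·0.02932/0.169 = 100.4 < 2300, so the laminar assumption holds.
Q = V·A = 0.6337·(π/4·0.02932²) = 0.0004278 m³/s = 25.67 L/min.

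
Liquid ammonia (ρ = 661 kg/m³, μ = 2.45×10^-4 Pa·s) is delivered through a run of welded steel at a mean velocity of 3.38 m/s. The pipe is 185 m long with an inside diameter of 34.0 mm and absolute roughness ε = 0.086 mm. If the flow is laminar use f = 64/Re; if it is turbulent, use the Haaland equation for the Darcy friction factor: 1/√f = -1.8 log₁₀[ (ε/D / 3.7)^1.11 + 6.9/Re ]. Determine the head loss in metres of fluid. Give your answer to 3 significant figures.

h_f ≈ 80.6 m

Reynolds number Re = ρVD/μ = 661 · 3.38 · 0.034 / 0.000245 = 3.1e+05.
Re > 4000 → turbulent. Relative roughness ε/D = 8.6e-05/0.034 = 0.00253. Haaland: 1/√f = -1.8 log₁₀[(0.00253/3.7)^1.11 + 6.9/3.1e+05] = -1.8 log₁₀[0.000307 + 2.23e-05] = 6.269, so f = 0.02544.
Darcy-Weisbach: ΔP = f(L/D)(ρV²/2) = 0.02544·(185/0.034)·(661·3.38²/2) = 0.02544·5441·3776 = 5.227e+05 Pa.
Head loss h_f = ΔP/(ρg) = 5.227e+05/(661·9.81) = 80.6 m.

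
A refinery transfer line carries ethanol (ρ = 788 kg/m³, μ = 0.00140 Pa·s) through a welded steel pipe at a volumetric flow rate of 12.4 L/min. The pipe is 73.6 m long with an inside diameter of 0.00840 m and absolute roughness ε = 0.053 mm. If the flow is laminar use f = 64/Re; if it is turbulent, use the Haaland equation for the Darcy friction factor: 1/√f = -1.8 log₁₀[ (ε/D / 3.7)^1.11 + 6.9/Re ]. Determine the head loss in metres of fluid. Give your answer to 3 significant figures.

h_f ≈ 227 m

Q = 12.4 L/min = 12.4/60000 = 0.0002067 m³/s.
Cross-sectional area A = πD²/4 = π(0.0084)²/4 = 5.542e-05 m²; mean velocity V = Q/A = 0.0002067/5.542e-05 = 3.729 m/s.
Reynolds number Re = ρVD/μ = 788 · 3.729 · 0.0084 / 0.0014 = 1.763e+04.
Re > 4000 → turbulent. Relative roughness ε/D = 5.3e-05/0.0084 = 0.00631. Haaland: 1/√f = -1.8 log₁₀[(0.00631/3.7)^1.11 + 6.9/1.763e+04] = -1.8 log₁₀[0.000846 + 0.000391] = 5.234, so f = 0.03651.
Darcy-Weisbach: ΔP = f(L/D)(ρV²/2) = 0.03651·(73.6/0.0084)·(788·3.729²/2) = 0.03651·8762·5479 = 1.753e+06 Pa.
Head loss h_f = ΔP/(ρg) = 1.753e+06/(788·9.81) = 227 m.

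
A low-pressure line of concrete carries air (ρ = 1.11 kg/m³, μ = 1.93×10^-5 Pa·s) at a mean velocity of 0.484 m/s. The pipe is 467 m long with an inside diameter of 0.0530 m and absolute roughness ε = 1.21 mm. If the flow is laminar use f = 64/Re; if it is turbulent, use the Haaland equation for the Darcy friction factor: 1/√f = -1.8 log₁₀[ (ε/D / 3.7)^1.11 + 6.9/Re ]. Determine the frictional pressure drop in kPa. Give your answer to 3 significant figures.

ΔP ≈ 0.0497 kPa

Reynolds number Re = ρVD/μ = 1.11 · 0.484 · 0.053 / 1.93e-05 = 1475.
Re < 2300 → laminar flow, so f = 64/Re = 64/1475 = 0.04338 (the turbulent correlation is not needed).
Darcy-Weisbach: ΔP = f(L/D)(ρV²/2) = 0.04338·(467/0.053)·(1.11·0.484²/2) = 0.04338·8811·0.13 = 49.7 Pa.
ΔP = 49.7 Pa = 0.0497 kPa.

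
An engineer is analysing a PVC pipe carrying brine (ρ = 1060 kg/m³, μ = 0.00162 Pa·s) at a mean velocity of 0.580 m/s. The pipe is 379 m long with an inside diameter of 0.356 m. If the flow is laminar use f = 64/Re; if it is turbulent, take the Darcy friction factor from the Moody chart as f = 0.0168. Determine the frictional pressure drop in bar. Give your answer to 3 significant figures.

ΔP ≈ 0.0319 bar

Reynolds number Re = ρVD/μ = 1060 · 0.58 · 0.356 / 0.00162 = 1.351e+05.
Re > 4000 → turbulent; use the Moody-chart value f = 0.0168.
Darcy-Weisbach: ΔP = f(L/D)(ρV²/2) = 0.0168·(379/0.356)·(1060·0.58²/2) = 0.0168·1065·178.3 = 3189 Pa.
ΔP = 3189 Pa = 0.0319 bar.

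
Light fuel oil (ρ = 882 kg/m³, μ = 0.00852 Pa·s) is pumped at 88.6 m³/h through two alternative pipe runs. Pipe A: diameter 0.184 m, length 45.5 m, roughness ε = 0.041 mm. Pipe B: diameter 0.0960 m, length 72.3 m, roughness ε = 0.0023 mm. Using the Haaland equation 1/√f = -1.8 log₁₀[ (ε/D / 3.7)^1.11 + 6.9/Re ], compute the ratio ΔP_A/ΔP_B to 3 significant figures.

Pipe A: V = Q/A = 0.02461/0.02659 = 0.9256 m/s; Re = 1.763e+04; ε/D = 0.000223; Haaland → f = 0.02694; ΔP_A = f(L/D)(ρV²/2) = 2516 Pa.
Pipe B: V = Q/A = 0.02461/0.007238 = 3.4 m/s; Re = 3.379e+04; ε/D = 2.4e-05; Haaland → f = 0.02271; ΔP_B = f(L/D)(ρV²/2) = 8.721e+04 Pa.
ΔP_A/ΔP_B = 2516/8.721e+04 = 0.0289.

ΔP_A/ΔP_B ≈ 0.0289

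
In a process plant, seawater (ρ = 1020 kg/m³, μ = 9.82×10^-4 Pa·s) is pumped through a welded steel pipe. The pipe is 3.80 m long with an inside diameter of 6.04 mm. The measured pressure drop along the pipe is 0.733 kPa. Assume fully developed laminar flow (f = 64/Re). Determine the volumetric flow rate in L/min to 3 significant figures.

For laminar flow, f = 64/Re with Re = ρVD/μ, so Darcy-Weisbach reduces to ΔP = 32μLV/D². Solving for V: V = ΔP·D²/(32μL) = 733·(0.00604)²/(32·0.000982·3.8) = 0.2239 m/s.
Check: Re = ρVD/μ = 1020·0.2239·0.00604/0.000982 = 1405 < 2300, so the laminar assumption holds.
Q = V·A = 0.2239·(π/4·0.00604²) = 6.416e-06 m³/s = 0.385 L/min.

Q ≈ 0.385 L/min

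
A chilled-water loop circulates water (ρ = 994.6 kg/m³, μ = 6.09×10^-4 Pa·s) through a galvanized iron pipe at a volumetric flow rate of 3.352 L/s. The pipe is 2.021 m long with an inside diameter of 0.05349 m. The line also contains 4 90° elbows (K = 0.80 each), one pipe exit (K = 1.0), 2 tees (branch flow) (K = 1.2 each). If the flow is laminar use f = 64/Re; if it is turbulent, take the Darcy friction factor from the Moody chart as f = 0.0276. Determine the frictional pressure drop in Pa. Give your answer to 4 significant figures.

ΔP ≈ 8457 Pa

Q = 3.352 L/s = 3.352/1000 = 0.003352 m³/s.
Cross-sectional area A = πD²/4 = π(0.05349)²/4 = 0.002247 m²; mean velocity V = Q/A = 0.003352/0.002247 = 1.492 m/s.
Reynolds number Re = ρVD/μ = 994.6 · 1.492 · 0.05349 / 0.000609 = 1.303e+05.
Re > 4000 → turbulent; use the Moody-chart value f = 0.0276.
Total minor-loss coefficient ΣK = 4·0.8 + 1·1 + 2·1.2 = 6.6.
ΔP = [f·L/D + ΣK]·(ρV²/2) = [0.0276·2.021/0.05349 + 6.6]·(994.6·1.492²/2) = [1.043 + 6.6]·1107 = 8457 Pa.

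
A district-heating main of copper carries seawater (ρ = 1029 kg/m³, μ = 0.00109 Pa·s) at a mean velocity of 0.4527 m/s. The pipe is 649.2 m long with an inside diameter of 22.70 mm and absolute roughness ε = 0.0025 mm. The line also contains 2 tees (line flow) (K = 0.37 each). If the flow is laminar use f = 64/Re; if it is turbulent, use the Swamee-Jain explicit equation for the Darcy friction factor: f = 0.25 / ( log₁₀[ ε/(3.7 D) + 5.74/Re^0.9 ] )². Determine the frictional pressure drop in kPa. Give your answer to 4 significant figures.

Reynolds number Re = ρVD/μ = 1029 · 0.4527 · 0.0227 / 0.00109 = 9701.
Re > 4000 → turbulent. Relative roughness ε/D = 2.5e-06/0.0227 = 0.00011. Swamee-Jain: f = 0.25/(log₁₀[0.00011/3.7 + 5.74/9701^0.9])² = 0.25/(log₁₀[2.98e-05 + 0.00148])² = 0.25/(-2.821)² = 0.03142.
Total minor-loss coefficient ΣK = 2·0.37 = 0.74.
ΔP = [f·L/D + ΣK]·(ρV²/2) = [0.03142·649.2/0.0227 + 0.74]·(1029·0.4527²/2) = [898.7 + 0.74]·105.4 = 9.484e+04 Pa.
ΔP = 9.484e+04 Pa = 94.84 kPa.

ΔP ≈ 94.84 kPa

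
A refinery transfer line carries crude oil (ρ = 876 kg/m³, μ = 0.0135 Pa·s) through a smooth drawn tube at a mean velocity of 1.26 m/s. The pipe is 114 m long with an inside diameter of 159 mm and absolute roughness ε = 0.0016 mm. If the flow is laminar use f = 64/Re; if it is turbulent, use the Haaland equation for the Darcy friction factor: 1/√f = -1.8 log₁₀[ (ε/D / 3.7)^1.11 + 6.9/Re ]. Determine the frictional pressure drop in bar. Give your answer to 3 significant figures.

ΔP ≈ 0.144 bar

Reynolds number Re = ρVD/μ = 876 · 1.26 · 0.159 / 0.0135 = 1.3e+04.
Re > 4000 → turbulent. Relative roughness ε/D = 1.6e-06/0.159 = 1.01e-05. Haaland: 1/√f = -1.8 log₁₀[(1.01e-05/3.7)^1.11 + 6.9/1.3e+04] = -1.8 log₁₀[6.64e-07 + 0.000531] = 5.894, so f = 0.02878.
Darcy-Weisbach: ΔP = f(L/D)(ρV²/2) = 0.02878·(114/0.159)·(876·1.26²/2) = 0.02878·717·695.4 = 1.435e+04 Pa.
ΔP = 1.435e+04 Pa = 0.144 bar.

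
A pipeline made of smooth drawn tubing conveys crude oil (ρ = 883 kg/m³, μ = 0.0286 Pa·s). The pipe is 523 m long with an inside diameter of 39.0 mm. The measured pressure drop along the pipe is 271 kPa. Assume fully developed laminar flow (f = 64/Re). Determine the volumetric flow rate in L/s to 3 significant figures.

For laminar flow, f = 64/Re with Re = ρVD/μ, so Darcy-Weisbach reduces to ΔP = 32μLV/D². Solving for V: V = ΔP·D²/(32μL) = 2.71e+05·(0.039)²/(32·0.0286·523) = 0.8612 m/s.
Check: Re = ρVD/μ = 883·0.8612·0.039/0.0286 = 1037 < 2300, so the laminar assumption holds.
Q = V·A = 0.8612·(π/4·0.039²) = 0.001029 m³/s = 1.03 L/s.

Q ≈ 1.03 L/s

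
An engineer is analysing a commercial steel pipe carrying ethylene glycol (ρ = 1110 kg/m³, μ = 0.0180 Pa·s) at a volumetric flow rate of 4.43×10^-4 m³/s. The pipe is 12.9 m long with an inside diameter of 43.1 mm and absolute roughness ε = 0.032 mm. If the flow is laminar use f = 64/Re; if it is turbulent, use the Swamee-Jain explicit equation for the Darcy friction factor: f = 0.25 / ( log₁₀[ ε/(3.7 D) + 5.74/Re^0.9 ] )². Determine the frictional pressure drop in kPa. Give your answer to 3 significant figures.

ΔP ≈ 1.21 kPa

Cross-sectional area A = πD²/4 = π(0.0431)²/4 = 0.001459 m²; mean velocity V = Q/A = 0.000443/0.001459 = 0.3036 m/s.
Reynolds number Re = ρVD/μ = 1110 · 0.3036 · 0.0431 / 0.018 = 807.
Re < 2300 → laminar flow, so f = 64/Re = 64/807 = 0.0793 (the turbulent correlation is not needed).
Darcy-Weisbach: ΔP = f(L/D)(ρV²/2) = 0.0793·(12.9/0.0431)·(1110·0.3036²/2) = 0.0793·299.3·51.17 = 1215 Pa.
ΔP = 1215 Pa = 1.21 kPa.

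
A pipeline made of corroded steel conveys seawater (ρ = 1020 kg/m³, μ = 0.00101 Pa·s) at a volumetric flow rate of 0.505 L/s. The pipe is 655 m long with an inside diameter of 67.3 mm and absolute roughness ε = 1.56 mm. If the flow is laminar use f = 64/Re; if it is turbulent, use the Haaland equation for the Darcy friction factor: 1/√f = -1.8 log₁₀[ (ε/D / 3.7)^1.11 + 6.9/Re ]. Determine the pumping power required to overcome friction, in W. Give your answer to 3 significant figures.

Q = 0.505 L/s = 0.505/1000 = 0.000505 m³/s.
Cross-sectional area A = πD²/4 = π(0.0673)²/4 = 0.003557 m²; mean velocity V = Q/A = 0.000505/0.003557 = 0.142 m/s.
Reynolds number Re = ρVD/μ = 1020 · 0.142 · 0.0673 / 0.00101 = 9649.
Re > 4000 → turbulent. Relative roughness ε/D = 0.00156/0.0673 = 0.0232. Haaland: 1/√f = -1.8 log₁₀[(0.0232/3.7)^1.11 + 6.9/9649] = -1.8 log₁₀[0.00359 + 0.000715] = 4.26, so f = 0.05511.
Darcy-Weisbach: ΔP = f(L/D)(ρV²/2) = 0.05511·(655/0.0673)·(1020·0.142²/2) = 0.05511·9733·10.28 = 5513 Pa.
Pumping power P = QΔP = 0.000505·5513 = 2.784 W = 2.78 W.

P ≈ 2.78 W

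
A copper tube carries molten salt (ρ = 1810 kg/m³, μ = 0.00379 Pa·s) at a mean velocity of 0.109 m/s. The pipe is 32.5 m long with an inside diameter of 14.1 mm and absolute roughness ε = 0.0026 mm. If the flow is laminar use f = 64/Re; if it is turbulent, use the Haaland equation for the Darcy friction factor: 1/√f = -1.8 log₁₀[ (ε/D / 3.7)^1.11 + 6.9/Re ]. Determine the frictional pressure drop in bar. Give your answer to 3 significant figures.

ΔP ≈ 0.0216 bar

Reynolds number Re = ρVD/μ = 1810 · 0.109 · 0.0141 / 0.00379 = 734.
Re < 2300 → laminar flow, so f = 64/Re = 64/734 = 0.0872 (the turbulent correlation is not needed).
Darcy-Weisbach: ΔP = f(L/D)(ρV²/2) = 0.0872·(32.5/0.0141)·(1810·0.109²/2) = 0.0872·2305·10.75 = 2161 Pa.
ΔP = 2161 Pa = 0.0216 bar.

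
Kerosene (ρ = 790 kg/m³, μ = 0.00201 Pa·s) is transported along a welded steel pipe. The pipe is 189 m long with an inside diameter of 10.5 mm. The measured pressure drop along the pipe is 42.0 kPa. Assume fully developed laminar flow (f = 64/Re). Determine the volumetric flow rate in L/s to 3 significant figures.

Q ≈ 0.0330 L/s

For laminar flow, f = 64/Re with Re = ρVD/μ, so Darcy-Weisbach reduces to ΔP = 32μLV/D². Solving for V: V = ΔP·D²/(32μL) = 4.2e+04·(0.0105)²/(32·0.00201·189) = 0.3809 m/s.
Check: Re = ρVD/μ = 790·0.3809·0.0105/0.00201 = 1572 < 2300, so the laminar assumption holds.
Q = V·A = 0.3809·(π/4·0.0105²) = 3.298e-05 m³/s = 0.0330 L/s.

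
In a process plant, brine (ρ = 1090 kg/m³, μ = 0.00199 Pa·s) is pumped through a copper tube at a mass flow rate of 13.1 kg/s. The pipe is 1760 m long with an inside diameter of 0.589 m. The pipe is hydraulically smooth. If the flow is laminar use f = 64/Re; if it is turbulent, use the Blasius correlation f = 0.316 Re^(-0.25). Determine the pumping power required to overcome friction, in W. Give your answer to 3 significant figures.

A = πD²/4 = π(0.589)²/4 = 0.2725 m²; mean velocity V = ṁ/(ρA) = 13.1/(1090 · 0.2725) = 0.04411 m/s.
Reynolds number Re = ρVD/μ = 1090 · 0.04411 · 0.589 / 0.00199 = 1.423e+04.
Re > 4000 → turbulent. Smooth-pipe (Blasius): f = 0.316 Re^(-0.25) = 0.316/(1.423e+04)^0.25 = 0.02893.
Darcy-Weisbach: ΔP = f(L/D)(ρV²/2) = 0.02893·(1760/0.589)·(1090·0.04411²/2) = 0.02893·2988·1.06 = 91.67 Pa.
Q = ṁ/ρ = 13.1/1090 = 0.01202 m³/s.
Pumping power P = QΔP = 0.01202·91.67 = 1.102 W = 1.10 W.

P ≈ 1.10 W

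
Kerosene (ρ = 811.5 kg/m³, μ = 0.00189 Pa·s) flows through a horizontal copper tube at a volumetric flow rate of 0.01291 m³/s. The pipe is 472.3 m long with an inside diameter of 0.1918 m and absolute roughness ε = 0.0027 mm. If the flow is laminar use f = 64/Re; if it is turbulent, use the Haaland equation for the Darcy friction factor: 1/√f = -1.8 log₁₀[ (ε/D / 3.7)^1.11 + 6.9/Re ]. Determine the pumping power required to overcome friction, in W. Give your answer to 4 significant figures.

P ≈ 57.29 W

Cross-sectional area A = πD²/4 = π(0.1918)²/4 = 0.02889 m²; mean velocity V = Q/A = 0.01291/0.02889 = 0.4468 m/s.
Reynolds number Re = ρVD/μ = 811.5 · 0.4468 · 0.1918 / 0.00189 = 3.68e+04.
Re > 4000 → turbulent. Relative roughness ε/D = 2.7e-06/0.1918 = 1.41e-05. Haaland: 1/√f = -1.8 log₁₀[(1.41e-05/3.7)^1.11 + 6.9/3.68e+04] = -1.8 log₁₀[9.64e-07 + 0.000188] = 6.705, so f = 0.02225.
Darcy-Weisbach: ΔP = f(L/D)(ρV²/2) = 0.02225·(472.3/0.1918)·(811.5·0.4468²/2) = 0.02225·2462·81.01 = 4438 Pa.
Pumping power P = QΔP = 0.01291·4438 = 57.292 W = 57.29 W.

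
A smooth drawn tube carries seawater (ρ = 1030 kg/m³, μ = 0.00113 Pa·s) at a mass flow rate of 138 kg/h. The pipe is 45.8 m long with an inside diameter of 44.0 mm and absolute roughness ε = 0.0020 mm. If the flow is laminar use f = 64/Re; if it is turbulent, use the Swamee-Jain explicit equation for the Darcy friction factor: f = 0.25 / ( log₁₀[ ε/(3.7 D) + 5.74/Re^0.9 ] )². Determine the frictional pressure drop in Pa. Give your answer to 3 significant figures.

ΔP ≈ 20.9 Pa

ṁ = 138 kg/h = 138/3600 = 0.03833 kg/s.
A = πD²/4 = π(0.044)²/4 = 0.001521 m²; mean velocity V = ṁ/(ρA) = 0.03833/(1030 · 0.001521) = 0.02448 m/s.
Reynolds number Re = ρVD/μ = 1030 · 0.02448 · 0.044 / 0.00113 = 981.6.
Re < 2300 → laminar flow, so f = 64/Re = 64/981.6 = 0.0652 (the turbulent correlation is not needed).
Darcy-Weisbach: ΔP = f(L/D)(ρV²/2) = 0.0652·(45.8/0.044)·(1030·0.02448²/2) = 0.0652·1041·0.3085 = 20.94 Pa.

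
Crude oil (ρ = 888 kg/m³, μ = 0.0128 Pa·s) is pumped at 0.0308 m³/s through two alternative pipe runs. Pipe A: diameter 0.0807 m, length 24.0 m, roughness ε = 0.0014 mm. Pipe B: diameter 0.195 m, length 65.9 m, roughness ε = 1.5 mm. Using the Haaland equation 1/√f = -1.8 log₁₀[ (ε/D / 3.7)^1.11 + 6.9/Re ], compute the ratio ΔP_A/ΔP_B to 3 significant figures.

ΔP_A/ΔP_B ≈ 17.4

Pipe A: V = Q/A = 0.0308/0.005115 = 6.022 m/s; Re = 3.371e+04; ε/D = 1.73e-05; Haaland → f = 0.02271; ΔP_A = f(L/D)(ρV²/2) = 1.087e+05 Pa.
Pipe B: V = Q/A = 0.0308/0.02986 = 1.031 m/s; Re = 1.395e+04; ε/D = 0.00769; Haaland → f = 0.03909; ΔP_B = f(L/D)(ρV²/2) = 6238 Pa.
ΔP_A/ΔP_B = 1.087e+05/6238 = 17.4.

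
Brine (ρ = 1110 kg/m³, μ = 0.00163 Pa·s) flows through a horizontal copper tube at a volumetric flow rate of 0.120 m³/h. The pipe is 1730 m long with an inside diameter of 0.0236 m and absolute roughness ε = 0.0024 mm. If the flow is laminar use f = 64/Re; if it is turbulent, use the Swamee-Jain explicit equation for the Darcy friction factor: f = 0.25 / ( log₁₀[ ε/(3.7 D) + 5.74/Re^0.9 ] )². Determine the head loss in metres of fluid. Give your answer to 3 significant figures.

h_f ≈ 1.13 m

Q = 0.120 m³/h = 0.120/3600 = 3.333e-05 m³/s.
Cross-sectional area A = πD²/4 = π(0.0236)²/4 = 0.0004374 m²; mean velocity V = Q/A = 3.333e-05/0.0004374 = 0.0762 m/s.
Reynolds number Re = ρVD/μ = 1110 · 0.0762 · 0.0236 / 0.00163 = 1225.
Re < 2300 → laminar flow, so f = 64/Re = 64/1225 = 0.05226 (the turbulent correlation is not needed).
Darcy-Weisbach: ΔP = f(L/D)(ρV²/2) = 0.05226·(1730/0.0236)·(1110·0.0762²/2) = 0.05226·7.331e+04·3.223 = 1.235e+04 Pa.
Head loss h_f = ΔP/(ρg) = 1.235e+04/(1110·9.81) = 1.13 m.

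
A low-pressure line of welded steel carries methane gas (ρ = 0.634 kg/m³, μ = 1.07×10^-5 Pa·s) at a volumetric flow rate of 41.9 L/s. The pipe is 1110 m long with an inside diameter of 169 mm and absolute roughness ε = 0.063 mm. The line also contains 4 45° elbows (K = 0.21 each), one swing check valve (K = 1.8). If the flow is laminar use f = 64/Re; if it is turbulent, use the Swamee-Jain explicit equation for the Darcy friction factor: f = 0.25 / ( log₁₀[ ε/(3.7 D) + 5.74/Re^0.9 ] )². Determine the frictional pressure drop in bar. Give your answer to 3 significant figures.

Q = 41.9 L/s = 41.9/1000 = 0.0419 m³/s.
Cross-sectional area A = πD²/4 = π(0.169)²/4 = 0.02243 m²; mean velocity V = Q/A = 0.0419/0.02243 = 1.868 m/s.
Reynolds number Re = ρVD/μ = 0.634 · 1.868 · 0.169 / 1.07e-05 = 1.87e+04.
Re > 4000 → turbulent. Relative roughness ε/D = 6.3e-05/0.169 = 0.000373. Swamee-Jain: f = 0.25/(log₁₀[0.000373/3.7 + 5.74/1.87e+04^0.9])² = 0.25/(log₁₀[0.000101 + 0.000821])² = 0.25/(-3.036)² = 0.02713.
Total minor-loss coefficient ΣK = 4·0.21 + 1·1.8 = 2.64.
ΔP = [f·L/D + ΣK]·(ρV²/2) = [0.02713·1110/0.169 + 2.64]·(0.634·1.868²/2) = [178.2 + 2.64]·1.106 = 200 Pa.
ΔP = 200 Pa = 0.00200 bar.

ΔP ≈ 0.00200 bar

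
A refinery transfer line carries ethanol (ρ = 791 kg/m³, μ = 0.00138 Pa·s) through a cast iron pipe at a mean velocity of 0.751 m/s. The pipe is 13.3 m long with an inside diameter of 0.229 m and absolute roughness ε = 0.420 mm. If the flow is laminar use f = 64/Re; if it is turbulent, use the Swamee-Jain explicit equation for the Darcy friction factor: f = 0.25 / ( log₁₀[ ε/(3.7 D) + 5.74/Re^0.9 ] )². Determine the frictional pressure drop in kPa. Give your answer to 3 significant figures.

Reynolds number Re = ρVD/μ = 791 · 0.751 · 0.229 / 0.00138 = 9.858e+04.
Re > 4000 → turbulent. Relative roughness ε/D = 0.00042/0.229 = 0.00183. Swamee-Jain: f = 0.25/(log₁₀[0.00183/3.7 + 5.74/9.858e+04^0.9])² = 0.25/(log₁₀[0.000496 + 0.000184])² = 0.25/(-3.168)² = 0.02491.
Darcy-Weisbach: ΔP = f(L/D)(ρV²/2) = 0.02491·(13.3/0.229)·(791·0.751²/2) = 0.02491·58.08·223.1 = 322.8 Pa.
ΔP = 322.8 Pa = 0.323 kPa.

ΔP ≈ 0.323 kPa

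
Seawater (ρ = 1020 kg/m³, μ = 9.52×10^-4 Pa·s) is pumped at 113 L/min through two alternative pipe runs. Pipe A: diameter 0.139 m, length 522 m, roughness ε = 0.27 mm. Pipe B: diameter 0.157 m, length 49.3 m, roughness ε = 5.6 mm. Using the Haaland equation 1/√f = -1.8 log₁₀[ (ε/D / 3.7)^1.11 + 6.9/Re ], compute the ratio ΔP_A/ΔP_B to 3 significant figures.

ΔP_A/ΔP_B ≈ 9.14

Pipe A: V = Q/A = 0.001883/0.01517 = 0.1241 m/s; Re = 1.848e+04; ε/D = 0.00194; Haaland → f = 0.02976; ΔP_A = f(L/D)(ρV²/2) = 878 Pa.
Pipe B: V = Q/A = 0.001883/0.01936 = 0.09728 m/s; Re = 1.636e+04; ε/D = 0.0357; Haaland → f = 0.06336; ΔP_B = f(L/D)(ρV²/2) = 96.03 Pa.
ΔP_A/ΔP_B = 878/96.03 = 9.14.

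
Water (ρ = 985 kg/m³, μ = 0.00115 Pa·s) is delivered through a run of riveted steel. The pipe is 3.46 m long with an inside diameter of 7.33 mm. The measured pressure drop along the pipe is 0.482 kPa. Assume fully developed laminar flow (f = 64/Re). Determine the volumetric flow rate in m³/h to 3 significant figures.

For laminar flow, f = 64/Re with Re = ρVD/μ, so Darcy-Weisbach reduces to ΔP = 32μLV/D². Solving for V: V = ΔP·D²/(32μL) = 482·(0.00733)²/(32·0.00115·3.46) = 0.2034 m/s.
Check: Re = ρVD/μ = 985·0.2034·0.00733/0.00115 = 1277 < 2300, so the laminar assumption holds.
Q = V·A = 0.2034·(π/4·0.00733²) = 8.583e-06 m³/s = 0.0309 m³/h.

Q ≈ 0.0309 m³/h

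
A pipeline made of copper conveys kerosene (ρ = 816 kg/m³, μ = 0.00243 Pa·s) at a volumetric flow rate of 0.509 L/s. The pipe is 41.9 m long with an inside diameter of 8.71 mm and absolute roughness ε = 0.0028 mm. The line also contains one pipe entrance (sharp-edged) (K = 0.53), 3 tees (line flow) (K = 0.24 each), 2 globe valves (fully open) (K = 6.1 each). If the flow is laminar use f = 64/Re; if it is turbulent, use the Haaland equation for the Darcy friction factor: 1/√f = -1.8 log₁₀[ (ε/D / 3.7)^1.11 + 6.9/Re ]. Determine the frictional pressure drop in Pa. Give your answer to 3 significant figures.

ΔP ≈ 3.98×10^6 Pa

Q = 0.509 L/s = 0.509/1000 = 0.000509 m³/s.
Cross-sectional area A = πD²/4 = π(0.00871)²/4 = 5.958e-05 m²; mean velocity V = Q/A = 0.000509/5.958e-05 = 8.543 m/s.
Reynolds number Re = ρVD/μ = 816 · 8.543 · 0.00871 / 0.00243 = 2.499e+04.
Re > 4000 → turbulent. Relative roughness ε/D = 2.8e-06/0.00871 = 0.000321. Haaland: 1/√f = -1.8 log₁₀[(0.000321/3.7)^1.11 + 6.9/2.499e+04] = -1.8 log₁₀[3.11e-05 + 0.000276] = 6.323, so f = 0.02502.
Total minor-loss coefficient ΣK = 1·0.53 + 3·0.24 + 2·6.1 = 13.4.
ΔP = [f·L/D + ΣK]·(ρV²/2) = [0.02502·41.9/0.00871 + 13.4]·(816·8.543²/2) = [120.3 + 13.4]·2.977e+04 = 3.983e+06 Pa.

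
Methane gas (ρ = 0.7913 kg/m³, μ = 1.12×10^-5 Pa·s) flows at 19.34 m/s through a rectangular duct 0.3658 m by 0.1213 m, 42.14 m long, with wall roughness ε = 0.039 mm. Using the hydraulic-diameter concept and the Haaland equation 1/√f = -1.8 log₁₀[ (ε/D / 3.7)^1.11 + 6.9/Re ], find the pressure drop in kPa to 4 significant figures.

Hydraulic diameter D_h = 4A/P = 4·(0.3658·0.1213)/(2·(0.3658+0.1213)) = 0.1775/0.9742 = 0.1822 m.
Re = ρVD_h/μ = 0.7913·19.34·0.1822/1.12e-05 = 2.489e+05.
ε/D_h = 3.9e-05/0.1822 = 0.000214; Haaland gives 1/√f = -1.8 log₁₀[1.98e-05+2.77e-05] = 7.782, so f = 0.01651.
ΔP = f(L/D_h)(ρV²/2) = 0.01651·42.14/0.1822·148 = 565.2 Pa.
ΔP = 0.5652 kPa.

ΔP ≈ 0.5652 kPa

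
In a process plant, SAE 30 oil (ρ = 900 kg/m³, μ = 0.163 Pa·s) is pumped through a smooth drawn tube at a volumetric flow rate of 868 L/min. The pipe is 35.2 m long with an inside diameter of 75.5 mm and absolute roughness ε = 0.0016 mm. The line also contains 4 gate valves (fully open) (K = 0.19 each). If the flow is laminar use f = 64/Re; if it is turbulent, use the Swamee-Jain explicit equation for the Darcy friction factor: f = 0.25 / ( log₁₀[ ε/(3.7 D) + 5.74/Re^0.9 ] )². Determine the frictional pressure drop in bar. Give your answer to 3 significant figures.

Q = 868 L/min = 868/60000 = 0.01447 m³/s.
Cross-sectional area A = πD²/4 = π(0.0755)²/4 = 0.004477 m²; mean velocity V = Q/A = 0.01447/0.004477 = 3.231 m/s.
Reynolds number Re = ρVD/μ = 900 · 3.231 · 0.0755 / 0.163 = 1347.
Re < 2300 → laminar flow, so f = 64/Re = 64/1347 = 0.04751 (the turbulent correlation is not needed).
Total minor-loss coefficient ΣK = 4·0.19 = 0.76.
ΔP = [f·L/D + ΣK]·(ρV²/2) = [0.04751·35.2/0.0755 + 0.76]·(900·3.231²/2) = [22.15 + 0.76]·4699 = 1.077e+05 Pa.
ΔP = 1.077e+05 Pa = 1.08 bar.

ΔP ≈ 1.08 bar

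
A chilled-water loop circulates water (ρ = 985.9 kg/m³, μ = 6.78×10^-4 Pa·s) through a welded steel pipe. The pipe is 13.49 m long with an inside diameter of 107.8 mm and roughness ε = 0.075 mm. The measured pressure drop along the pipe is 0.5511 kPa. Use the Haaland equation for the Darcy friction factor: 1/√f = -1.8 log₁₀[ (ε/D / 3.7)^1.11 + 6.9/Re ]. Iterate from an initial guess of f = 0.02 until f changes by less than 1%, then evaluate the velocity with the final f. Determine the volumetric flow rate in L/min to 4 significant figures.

Q ≈ 359.0 L/min

Rearranging Darcy-Weisbach: V = √(2·ΔP·D/(f·L·ρ)). With ε/D = 7.5e-05/0.1078 = 0.000696, iterate starting from f = 0.02:
  f = 0.02 → V = √(2·551.1·0.1078/(0.02·13.49·985.9)) = 0.6683 m/s; Re = ρVD/μ = 1.048e+05; f → 0.02075
  f = 0.02075 → V = 0.6562 m/s; Re = 1.029e+05; f → 0.02079
Converged (Δf/f < 1%). With the final f = 0.02079: V = √(2·551.1·0.1078/(0.02079·13.49·985.9)) = 0.6555 m/s.
Q = V·A = 0.6555·(π/4·0.1078²) = 0.005983 m³/s = 359.0 L/min.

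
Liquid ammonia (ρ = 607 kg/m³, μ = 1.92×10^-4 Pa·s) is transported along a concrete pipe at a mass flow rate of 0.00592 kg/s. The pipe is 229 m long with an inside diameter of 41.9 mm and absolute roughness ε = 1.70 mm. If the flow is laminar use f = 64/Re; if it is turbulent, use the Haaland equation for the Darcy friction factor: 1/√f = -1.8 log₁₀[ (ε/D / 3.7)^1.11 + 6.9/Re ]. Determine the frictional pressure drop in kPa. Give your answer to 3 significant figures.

A = πD²/4 = π(0.0419)²/4 = 0.001379 m²; mean velocity V = ṁ/(ρA) = 0.00592/(607 · 0.001379) = 0.007073 m/s.
Reynolds number Re = ρVD/μ = 607 · 0.007073 · 0.0419 / 0.000192 = 937.
Re < 2300 → laminar flow, so f = 64/Re = 64/937 = 0.06831 (the turbulent correlation is not needed).
Darcy-Weisbach: ΔP = f(L/D)(ρV²/2) = 0.06831·(229/0.0419)·(607·0.007073²/2) = 0.06831·5465·0.01518 = 5.669 Pa.
ΔP = 5.669 Pa = 0.00567 kPa.

ΔP ≈ 0.00567 kPa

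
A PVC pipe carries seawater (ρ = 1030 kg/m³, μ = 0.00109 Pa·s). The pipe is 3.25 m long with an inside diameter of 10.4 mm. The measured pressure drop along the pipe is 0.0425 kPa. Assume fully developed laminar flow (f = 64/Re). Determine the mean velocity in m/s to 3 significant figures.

V ≈ 0.0406 m/s

For laminar flow, f = 64/Re with Re = ρVD/μ, so Darcy-Weisbach reduces to ΔP = 32μLV/D². Solving for V: V = ΔP·D²/(32μL) = 42.5·(0.0104)²/(32·0.00109·3.25) = 0.04055 m/s.
Check: Re = ρVD/μ = 1030·0.04055·0.0104/0.00109 = 398.5 < 2300, so the laminar assumption holds.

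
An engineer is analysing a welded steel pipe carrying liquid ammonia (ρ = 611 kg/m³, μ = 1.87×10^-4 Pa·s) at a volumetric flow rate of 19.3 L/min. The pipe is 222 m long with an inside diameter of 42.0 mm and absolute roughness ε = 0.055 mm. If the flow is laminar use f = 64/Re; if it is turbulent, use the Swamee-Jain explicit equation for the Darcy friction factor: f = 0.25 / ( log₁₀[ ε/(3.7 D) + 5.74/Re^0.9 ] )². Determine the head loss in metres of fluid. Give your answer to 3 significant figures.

h_f ≈ 0.387 m

Q = 19.3 L/min = 19.3/60000 = 0.0003217 m³/s.
Cross-sectional area A = πD²/4 = π(0.042)²/4 = 0.001385 m²; mean velocity V = Q/A = 0.0003217/0.001385 = 0.2322 m/s.
Reynolds number Re = ρVD/μ = 611 · 0.2322 · 0.042 / 0.000187 = 3.186e+04.
Re > 4000 → turbulent. Relative roughness ε/D = 5.5e-05/0.042 = 0.00131. Swamee-Jain: f = 0.25/(log₁₀[0.00131/3.7 + 5.74/3.186e+04^0.9])² = 0.25/(log₁₀[0.000354 + 0.000508])² = 0.25/(-3.064)² = 0.02662.
Darcy-Weisbach: ΔP = f(L/D)(ρV²/2) = 0.02662·(222/0.042)·(611·0.2322²/2) = 0.02662·5286·16.47 = 2317 Pa.
Head loss h_f = ΔP/(ρg) = 2317/(611·9.81) = 0.387 m.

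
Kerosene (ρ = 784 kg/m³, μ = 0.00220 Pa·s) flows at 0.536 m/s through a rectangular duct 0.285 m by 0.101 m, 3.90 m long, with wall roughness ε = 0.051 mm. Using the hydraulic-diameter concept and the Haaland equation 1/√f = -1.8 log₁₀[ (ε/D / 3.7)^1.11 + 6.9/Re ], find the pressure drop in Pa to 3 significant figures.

Hydraulic diameter D_h = 4A/P = 4·(0.285·0.101)/(2·(0.285+0.101)) = 0.1151/0.772 = 0.1491 m.
Re = ρVD_h/μ = 784·0.536·0.1491/0.0022 = 2.849e+04.
ε/D_h = 5.1e-05/0.1491 = 0.000342; Haaland gives 1/√f = -1.8 log₁₀[3.33e-05+0.000242] = 6.408, so f = 0.02435.
ΔP = f(L/D_h)(ρV²/2) = 0.02435·3.9/0.1491·112.6 = 71.72 Pa.

ΔP ≈ 71.7 Pa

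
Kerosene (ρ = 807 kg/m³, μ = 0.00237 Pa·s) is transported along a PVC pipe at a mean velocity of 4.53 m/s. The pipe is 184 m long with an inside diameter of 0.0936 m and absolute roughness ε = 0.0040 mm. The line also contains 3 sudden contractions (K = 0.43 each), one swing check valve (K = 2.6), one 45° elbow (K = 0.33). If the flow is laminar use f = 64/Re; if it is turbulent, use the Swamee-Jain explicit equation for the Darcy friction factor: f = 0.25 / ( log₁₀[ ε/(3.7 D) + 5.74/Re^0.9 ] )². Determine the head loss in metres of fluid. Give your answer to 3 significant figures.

h_f ≈ 39.1 m

Reynolds number Re = ρVD/μ = 807 · 4.53 · 0.0936 / 0.00237 = 1.444e+05.
Re > 4000 → turbulent. Relative roughness ε/D = 4e-06/0.0936 = 4.27e-05. Swamee-Jain: f = 0.25/(log₁₀[4.27e-05/3.7 + 5.74/1.444e+05^0.9])² = 0.25/(log₁₀[1.16e-05 + 0.00013])² = 0.25/(-3.848)² = 0.01689.
Total minor-loss coefficient ΣK = 3·0.43 + 1·2.6 + 1·0.33 = 4.22.
ΔP = [f·L/D + ΣK]·(ρV²/2) = [0.01689·184/0.0936 + 4.22]·(807·4.53²/2) = [33.19 + 4.22]·8280 = 3.098e+05 Pa.
Head loss h_f = ΔP/(ρg) = 3.098e+05/(807·9.81) = 39.1 m.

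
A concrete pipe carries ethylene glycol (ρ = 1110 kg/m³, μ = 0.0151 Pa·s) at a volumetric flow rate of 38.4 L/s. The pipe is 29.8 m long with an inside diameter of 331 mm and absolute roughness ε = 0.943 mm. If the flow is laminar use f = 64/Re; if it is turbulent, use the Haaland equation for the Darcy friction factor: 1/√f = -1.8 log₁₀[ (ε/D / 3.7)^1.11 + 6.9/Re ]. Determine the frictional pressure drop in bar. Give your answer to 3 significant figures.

Q = 38.4 L/s = 38.4/1000 = 0.0384 m³/s.
Cross-sectional area A = πD²/4 = π(0.331)²/4 = 0.08605 m²; mean velocity V = Q/A = 0.0384/0.08605 = 0.4463 m/s.
Reynolds number Re = ρVD/μ = 1110 · 0.4463 · 0.331 / 0.0151 = 1.086e+04.
Re > 4000 → turbulent. Relative roughness ε/D = 0.000943/0.331 = 0.00285. Haaland: 1/√f = -1.8 log₁₀[(0.00285/3.7)^1.11 + 6.9/1.086e+04] = -1.8 log₁₀[0.00035 + 0.000635] = 5.411, so f = 0.03415.
Darcy-Weisbach: ΔP = f(L/D)(ρV²/2) = 0.03415·(29.8/0.331)·(1110·0.4463²/2) = 0.03415·90.03·110.5 = 339.8 Pa.
ΔP = 339.8 Pa = 0.00340 bar.

ΔP ≈ 0.00340 bar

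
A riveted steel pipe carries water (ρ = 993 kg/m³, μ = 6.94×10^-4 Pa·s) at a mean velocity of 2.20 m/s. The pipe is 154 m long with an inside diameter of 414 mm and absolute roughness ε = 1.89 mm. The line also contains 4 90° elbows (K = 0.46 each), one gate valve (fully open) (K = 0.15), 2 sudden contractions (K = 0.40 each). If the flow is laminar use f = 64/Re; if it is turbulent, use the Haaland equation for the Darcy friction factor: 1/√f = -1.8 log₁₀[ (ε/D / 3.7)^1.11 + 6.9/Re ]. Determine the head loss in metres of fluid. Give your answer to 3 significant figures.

Reynolds number Re = ρVD/μ = 993 · 2.2 · 0.414 / 0.000694 = 1.303e+06.
Re > 4000 → turbulent. Relative roughness ε/D = 0.00189/0.414 = 0.00457. Haaland: 1/√f = -1.8 log₁₀[(0.00457/3.7)^1.11 + 6.9/1.303e+06] = -1.8 log₁₀[0.000591 + 5.29e-06] = 5.805, so f = 0.02968.
Total minor-loss coefficient ΣK = 4·0.46 + 1·0.15 + 2·0.4 = 2.79.
ΔP = [f·L/D + ΣK]·(ρV²/2) = [0.02968·154/0.414 + 2.79]·(993·2.2²/2) = [11.04 + 2.79]·2403 = 3.323e+04 Pa.
Head loss h_f = ΔP/(ρg) = 3.323e+04/(993·9.81) = 3.41 m.

h_f ≈ 3.41 m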